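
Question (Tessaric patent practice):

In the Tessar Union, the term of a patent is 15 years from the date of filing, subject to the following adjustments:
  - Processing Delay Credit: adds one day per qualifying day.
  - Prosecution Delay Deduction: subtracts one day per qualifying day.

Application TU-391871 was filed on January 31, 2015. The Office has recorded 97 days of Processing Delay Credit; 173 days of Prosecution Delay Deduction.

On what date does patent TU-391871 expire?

Base term: filing date + 15 years → 31 January 2030.
Processing Delay Credit: +97 days → 8 May 2030.
Prosecution Delay Deduction: −173 days → 16 November 2029.

2029-11-16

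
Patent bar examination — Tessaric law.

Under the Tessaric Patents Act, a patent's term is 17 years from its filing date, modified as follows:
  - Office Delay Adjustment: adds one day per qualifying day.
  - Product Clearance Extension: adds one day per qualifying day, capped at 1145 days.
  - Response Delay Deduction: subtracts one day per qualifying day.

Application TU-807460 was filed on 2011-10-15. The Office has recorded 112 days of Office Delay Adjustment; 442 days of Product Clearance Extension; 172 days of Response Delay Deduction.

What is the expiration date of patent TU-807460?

Base term: filing date + 17 years → 15 October 2028.
Office Delay Adjustment: +112 days → 4 February 2029.
Product Clearance Extension: 442 days (within the 1145-day cap) → +442 days → 22 April 2030.
Response Delay Deduction: −172 days → 1 November 2029.

2029-11-01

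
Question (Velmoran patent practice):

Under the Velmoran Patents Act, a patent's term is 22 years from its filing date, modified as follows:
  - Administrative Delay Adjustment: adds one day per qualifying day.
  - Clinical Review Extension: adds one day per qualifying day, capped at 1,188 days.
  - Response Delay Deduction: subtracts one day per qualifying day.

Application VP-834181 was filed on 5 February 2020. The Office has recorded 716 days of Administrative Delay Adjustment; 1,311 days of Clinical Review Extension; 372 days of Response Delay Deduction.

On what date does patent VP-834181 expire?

2046-04-17

Base term: filing date + 22 years → 5 February 2042.
Administrative Delay Adjustment: +716 days → 22 January 2044.
Clinical Review Extension: 1311 days claimed exceeds the 1188-day cap, so +1188 days → 24 April 2047.
Response Delay Deduction: −372 days → 17 April 2046.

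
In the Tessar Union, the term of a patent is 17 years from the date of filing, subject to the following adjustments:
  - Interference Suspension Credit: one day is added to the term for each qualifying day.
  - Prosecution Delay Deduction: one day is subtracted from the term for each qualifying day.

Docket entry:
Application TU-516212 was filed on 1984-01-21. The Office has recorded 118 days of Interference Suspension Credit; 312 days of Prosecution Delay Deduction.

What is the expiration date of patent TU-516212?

Base term: filing date + 17 years → 21 January 2001.
Interference Suspension Credit: +118 days → 19 May 2001.
Prosecution Delay Deduction: −312 days → 11 July 2000.

July 11, 2000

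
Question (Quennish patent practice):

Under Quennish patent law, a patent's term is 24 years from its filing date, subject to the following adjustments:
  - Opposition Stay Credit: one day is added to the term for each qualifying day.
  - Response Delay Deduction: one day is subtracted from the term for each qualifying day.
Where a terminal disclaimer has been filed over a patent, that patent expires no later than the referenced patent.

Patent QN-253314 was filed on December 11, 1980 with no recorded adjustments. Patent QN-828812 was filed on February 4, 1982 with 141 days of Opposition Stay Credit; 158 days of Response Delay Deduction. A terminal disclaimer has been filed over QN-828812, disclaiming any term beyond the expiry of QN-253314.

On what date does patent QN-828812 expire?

Natural term of QN-828812:
  Base: filing + 24 years → 4 February 2006.
  Opposition Stay Credit: +141 days → 25 June 2006.
  Response Delay Deduction: −158 days → 18 January 2006.
Expiry of referenced patent QN-253314:
  Base: filing + 24 years → 11 December 2004.
Terminal disclaimer: QN-828812 expires on the earlier of 18 January 2006 and 11 December 2004.

2004-12-11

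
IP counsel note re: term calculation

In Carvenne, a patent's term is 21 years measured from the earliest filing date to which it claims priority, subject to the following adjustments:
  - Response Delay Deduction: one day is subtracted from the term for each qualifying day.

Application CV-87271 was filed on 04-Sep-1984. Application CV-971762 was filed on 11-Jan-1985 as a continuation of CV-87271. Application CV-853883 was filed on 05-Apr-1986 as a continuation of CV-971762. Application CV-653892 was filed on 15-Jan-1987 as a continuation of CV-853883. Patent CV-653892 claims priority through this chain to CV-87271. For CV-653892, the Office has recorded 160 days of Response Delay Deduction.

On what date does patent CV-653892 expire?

Earliest priority filing: 4 September 1984.
Base term: 4 September 1984 + 21 years → 4 September 2005.
Response Delay Deduction: −160 days → 28 March 2005.

2005-03-28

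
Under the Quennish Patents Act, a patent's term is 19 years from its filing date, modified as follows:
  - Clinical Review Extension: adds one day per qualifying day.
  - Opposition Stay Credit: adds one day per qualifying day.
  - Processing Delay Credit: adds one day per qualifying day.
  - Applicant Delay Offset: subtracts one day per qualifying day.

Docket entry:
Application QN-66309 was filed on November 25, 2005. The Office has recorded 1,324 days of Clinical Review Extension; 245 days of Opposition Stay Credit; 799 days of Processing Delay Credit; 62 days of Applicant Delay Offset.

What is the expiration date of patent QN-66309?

2031-03-20

Base term: filing date + 19 years → 25 November 2024.
Clinical Review Extension: +1324 days → 11 July 2028.
Opposition Stay Credit: +245 days → 13 March 2029.
Processing Delay Credit: +799 days → 21 May 2031.
Applicant Delay Offset: −62 days → 20 March 2031.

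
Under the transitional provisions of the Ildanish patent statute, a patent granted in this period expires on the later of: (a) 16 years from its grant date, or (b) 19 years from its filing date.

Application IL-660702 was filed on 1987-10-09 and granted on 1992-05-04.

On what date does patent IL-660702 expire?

May 4, 2008

(a) grant + 16 years → 4 May 2008.
(b) filing + 19 years → 9 October 2006.
Later of the two: 4 May 2008.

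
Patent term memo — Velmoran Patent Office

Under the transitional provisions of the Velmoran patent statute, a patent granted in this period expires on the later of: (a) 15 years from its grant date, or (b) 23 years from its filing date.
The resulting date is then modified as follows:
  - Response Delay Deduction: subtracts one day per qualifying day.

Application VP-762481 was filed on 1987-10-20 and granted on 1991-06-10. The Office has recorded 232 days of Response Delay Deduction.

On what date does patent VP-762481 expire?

(a) grant + 15 years → 10 June 2006.
(b) filing + 23 years → 20 October 2010.
Later of the two: 20 October 2010.
Response Delay Deduction: −232 days → 2 March 2010.

March 2, 2010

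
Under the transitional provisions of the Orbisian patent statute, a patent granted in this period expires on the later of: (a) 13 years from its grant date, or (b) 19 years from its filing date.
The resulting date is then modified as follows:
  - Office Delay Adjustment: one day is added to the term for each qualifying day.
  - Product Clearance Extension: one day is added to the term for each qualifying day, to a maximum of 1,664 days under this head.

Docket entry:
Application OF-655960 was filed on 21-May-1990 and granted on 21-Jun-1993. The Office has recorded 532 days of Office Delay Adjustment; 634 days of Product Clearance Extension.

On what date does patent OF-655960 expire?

(a) grant + 13 years → 21 June 2006.
(b) filing + 19 years → 21 May 2009.
Later of the two: 21 May 2009.
Office Delay Adjustment: +532 days → 4 November 2010.
Product Clearance Extension: 634 days (within the 1664-day cap) → +634 days → 30 July 2012.

2012-07-30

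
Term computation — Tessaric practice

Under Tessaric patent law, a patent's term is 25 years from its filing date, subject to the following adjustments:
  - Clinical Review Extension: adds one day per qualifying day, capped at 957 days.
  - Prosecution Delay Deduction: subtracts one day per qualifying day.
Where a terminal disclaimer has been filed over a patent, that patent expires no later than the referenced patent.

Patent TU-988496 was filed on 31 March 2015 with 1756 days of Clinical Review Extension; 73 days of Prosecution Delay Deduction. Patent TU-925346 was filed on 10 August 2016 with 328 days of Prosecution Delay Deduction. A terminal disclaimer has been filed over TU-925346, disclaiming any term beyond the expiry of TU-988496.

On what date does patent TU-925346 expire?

September 16, 2040

Natural term of TU-925346:
  Base: filing + 25 years → 10 August 2041.
  Prosecution Delay Deduction: −328 days → 16 September 2040.
Expiry of referenced patent TU-988496:
  Base: filing + 25 years → 31 March 2040.
  Clinical Review Extension: 1756 days claimed exceeds the 957-day cap, so +957 days → 13 November 2042.
  Prosecution Delay Deduction: −73 days → 1 September 2042.
Terminal disclaimer: TU-925346 expires on the earlier of 16 September 2040 and 1 September 2042.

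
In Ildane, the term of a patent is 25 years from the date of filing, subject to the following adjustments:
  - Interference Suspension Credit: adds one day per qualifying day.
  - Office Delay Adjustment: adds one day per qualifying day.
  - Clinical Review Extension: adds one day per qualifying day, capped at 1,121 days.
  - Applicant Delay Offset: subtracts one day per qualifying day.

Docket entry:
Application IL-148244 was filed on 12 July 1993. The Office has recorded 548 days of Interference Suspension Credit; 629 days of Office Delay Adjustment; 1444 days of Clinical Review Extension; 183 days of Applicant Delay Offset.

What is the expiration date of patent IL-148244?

Base term: filing date + 25 years → 12 July 2018.
Interference Suspension Credit: +548 days → 11 January 2020.
Office Delay Adjustment: +629 days → 1 October 2021.
Clinical Review Extension: 1444 days claimed exceeds the 1121-day cap, so +1121 days → 26 October 2024.
Applicant Delay Offset: −183 days → 26 April 2024.

2024-04-26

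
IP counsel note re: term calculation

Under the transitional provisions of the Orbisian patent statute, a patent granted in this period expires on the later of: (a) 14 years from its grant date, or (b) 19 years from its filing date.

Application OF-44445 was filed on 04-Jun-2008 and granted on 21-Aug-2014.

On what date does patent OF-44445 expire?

2028-08-21

(a) grant + 14 years → 21 August 2028.
(b) filing + 19 years → 4 June 2027.
Later of the two: 21 August 2028.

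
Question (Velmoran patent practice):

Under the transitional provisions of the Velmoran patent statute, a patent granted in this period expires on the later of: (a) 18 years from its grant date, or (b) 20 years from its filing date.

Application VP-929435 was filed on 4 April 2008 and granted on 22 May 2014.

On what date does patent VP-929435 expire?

2032-05-22

(a) grant + 18 years → 22 May 2032.
(b) filing + 20 years → 4 April 2028.
Later of the two: 22 May 2032.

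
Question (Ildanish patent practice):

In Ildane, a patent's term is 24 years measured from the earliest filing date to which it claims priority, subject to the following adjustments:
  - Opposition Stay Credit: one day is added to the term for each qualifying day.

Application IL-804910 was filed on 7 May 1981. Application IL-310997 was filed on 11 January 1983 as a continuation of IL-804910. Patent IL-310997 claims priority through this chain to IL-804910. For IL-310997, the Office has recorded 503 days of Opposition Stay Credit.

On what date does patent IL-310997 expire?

2006-09-22

Earliest priority filing: 7 May 1981.
Base term: 7 May 1981 + 24 years → 7 May 2005.
Opposition Stay Credit: +503 days → 22 September 2006.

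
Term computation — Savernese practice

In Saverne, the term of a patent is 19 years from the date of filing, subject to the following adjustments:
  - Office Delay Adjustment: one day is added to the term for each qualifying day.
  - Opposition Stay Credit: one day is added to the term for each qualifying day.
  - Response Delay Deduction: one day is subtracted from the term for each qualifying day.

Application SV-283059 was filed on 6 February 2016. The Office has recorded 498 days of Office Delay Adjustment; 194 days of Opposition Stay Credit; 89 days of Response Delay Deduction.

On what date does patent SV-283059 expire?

Base term: filing date + 19 years → 6 February 2035.
Office Delay Adjustment: +498 days → 18 June 2036.
Opposition Stay Credit: +194 days → 29 December 2036.
Response Delay Deduction: −89 days → 1 October 2036.

2036-10-01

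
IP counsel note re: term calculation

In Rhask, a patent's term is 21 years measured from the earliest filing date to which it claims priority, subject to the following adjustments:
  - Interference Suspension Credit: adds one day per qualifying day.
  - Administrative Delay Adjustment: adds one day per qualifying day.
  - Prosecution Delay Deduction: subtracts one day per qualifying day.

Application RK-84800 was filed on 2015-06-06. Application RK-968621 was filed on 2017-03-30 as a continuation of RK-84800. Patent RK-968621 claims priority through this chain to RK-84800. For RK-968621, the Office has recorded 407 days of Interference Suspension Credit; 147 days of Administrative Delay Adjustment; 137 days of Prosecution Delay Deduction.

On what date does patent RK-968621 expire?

Earliest priority filing: 6 June 2015.
Base term: 6 June 2015 + 21 years → 6 June 2036.
Interference Suspension Credit: +407 days → 18 July 2037.
Administrative Delay Adjustment: +147 days → 12 December 2037.
Prosecution Delay Deduction: −137 days → 28 July 2037.

July 28, 2037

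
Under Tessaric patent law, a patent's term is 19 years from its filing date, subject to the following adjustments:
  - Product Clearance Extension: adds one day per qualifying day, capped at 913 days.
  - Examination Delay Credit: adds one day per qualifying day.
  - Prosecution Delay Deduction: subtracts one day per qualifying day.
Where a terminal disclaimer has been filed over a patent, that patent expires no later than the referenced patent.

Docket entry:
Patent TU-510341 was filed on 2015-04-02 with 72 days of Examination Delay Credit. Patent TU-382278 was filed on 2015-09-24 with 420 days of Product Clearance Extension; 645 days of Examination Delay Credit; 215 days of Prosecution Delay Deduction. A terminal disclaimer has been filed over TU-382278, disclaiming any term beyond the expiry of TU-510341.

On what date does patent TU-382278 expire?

June 13, 2034

Natural term of TU-382278:
  Base: filing + 19 years → 24 September 2034.
  Product Clearance Extension: 420 days (within the 913-day cap) → +420 days → 18 November 2035.
  Examination Delay Credit: +645 days → 24 August 2037.
  Prosecution Delay Deduction: −215 days → 21 January 2037.
Expiry of referenced patent TU-510341:
  Base: filing + 19 years → 2 April 2034.
  Examination Delay Credit: +72 days → 13 June 2034.
Terminal disclaimer: TU-382278 expires on the earlier of 21 January 2037 and 13 June 2034.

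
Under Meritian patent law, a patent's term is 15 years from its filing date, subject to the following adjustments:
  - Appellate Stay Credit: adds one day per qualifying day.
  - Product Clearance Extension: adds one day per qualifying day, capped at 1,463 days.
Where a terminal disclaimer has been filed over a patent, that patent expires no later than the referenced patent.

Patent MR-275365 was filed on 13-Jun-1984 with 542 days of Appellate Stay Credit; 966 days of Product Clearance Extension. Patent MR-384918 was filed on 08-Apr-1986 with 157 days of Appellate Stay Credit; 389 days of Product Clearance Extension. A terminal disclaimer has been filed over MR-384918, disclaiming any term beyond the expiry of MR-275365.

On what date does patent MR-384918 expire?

Natural term of MR-384918:
  Base: filing + 15 years → 8 April 2001.
  Appellate Stay Credit: +157 days → 12 September 2001.
  Product Clearance Extension: 389 days (within the 1463-day cap) → +389 days → 6 October 2002.
Expiry of referenced patent MR-275365:
  Base: filing + 15 years → 13 June 1999.
  Appellate Stay Credit: +542 days → 6 December 2000.
  Product Clearance Extension: 966 days (within the 1463-day cap) → +966 days → 30 July 2003.
Terminal disclaimer: MR-384918 expires on the earlier of 6 October 2002 and 30 July 2003.

2002-10-06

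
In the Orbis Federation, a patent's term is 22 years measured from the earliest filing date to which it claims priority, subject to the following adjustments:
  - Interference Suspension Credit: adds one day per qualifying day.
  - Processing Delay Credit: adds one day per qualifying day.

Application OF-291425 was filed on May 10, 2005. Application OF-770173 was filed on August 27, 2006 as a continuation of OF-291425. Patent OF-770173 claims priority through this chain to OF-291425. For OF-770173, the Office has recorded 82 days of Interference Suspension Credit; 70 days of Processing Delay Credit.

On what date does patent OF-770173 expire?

Earliest priority filing: 10 May 2005.
Base term: 10 May 2005 + 22 years → 10 May 2027.
Interference Suspension Credit: +82 days → 31 July 2027.
Processing Delay Credit: +70 days → 9 October 2027.

2027-10-09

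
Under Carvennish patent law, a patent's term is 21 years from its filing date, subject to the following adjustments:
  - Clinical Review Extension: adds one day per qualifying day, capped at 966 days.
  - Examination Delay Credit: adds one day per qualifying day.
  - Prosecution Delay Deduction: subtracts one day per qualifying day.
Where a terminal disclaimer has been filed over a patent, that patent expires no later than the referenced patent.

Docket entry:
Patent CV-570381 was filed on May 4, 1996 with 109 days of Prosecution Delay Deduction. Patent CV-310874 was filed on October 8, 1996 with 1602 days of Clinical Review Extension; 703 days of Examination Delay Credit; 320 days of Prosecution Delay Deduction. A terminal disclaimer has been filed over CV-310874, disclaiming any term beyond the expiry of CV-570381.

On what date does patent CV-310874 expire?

January 15, 2017

Natural term of CV-310874:
  Base: filing + 21 years → 8 October 2017.
  Clinical Review Extension: 1602 days claimed exceeds the 966-day cap, so +966 days → 31 May 2020.
  Examination Delay Credit: +703 days → 4 May 2022.
  Prosecution Delay Deduction: −320 days → 18 June 2021.
Expiry of referenced patent CV-570381:
  Base: filing + 21 years → 4 May 2017.
  Prosecution Delay Deduction: −109 days → 15 January 2017.
Terminal disclaimer: CV-310874 expires on the earlier of 18 June 2021 and 15 January 2017.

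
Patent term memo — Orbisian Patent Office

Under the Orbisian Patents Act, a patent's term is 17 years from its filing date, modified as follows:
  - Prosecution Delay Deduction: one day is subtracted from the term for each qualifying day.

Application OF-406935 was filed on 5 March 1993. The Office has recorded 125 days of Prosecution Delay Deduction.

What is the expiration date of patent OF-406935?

Base term: filing date + 17 years → 5 March 2010.
Prosecution Delay Deduction: −125 days → 31 October 2009.

October 31, 2009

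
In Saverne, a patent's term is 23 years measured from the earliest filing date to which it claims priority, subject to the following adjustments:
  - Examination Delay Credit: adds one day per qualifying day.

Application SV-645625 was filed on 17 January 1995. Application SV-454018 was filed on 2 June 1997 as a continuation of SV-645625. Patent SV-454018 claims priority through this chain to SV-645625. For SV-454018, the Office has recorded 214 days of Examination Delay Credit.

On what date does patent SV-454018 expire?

Earliest priority filing: 17 January 1995.
Base term: 17 January 1995 + 23 years → 17 January 2018.
Examination Delay Credit: +214 days → 19 August 2018.

August 19, 2018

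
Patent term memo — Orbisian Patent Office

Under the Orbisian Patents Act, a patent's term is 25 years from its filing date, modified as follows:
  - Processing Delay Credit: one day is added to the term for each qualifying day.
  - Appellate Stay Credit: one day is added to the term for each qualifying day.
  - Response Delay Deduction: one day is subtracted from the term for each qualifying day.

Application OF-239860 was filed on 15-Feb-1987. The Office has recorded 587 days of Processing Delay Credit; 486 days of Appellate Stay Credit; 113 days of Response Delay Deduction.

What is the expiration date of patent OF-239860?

2014-10-02

Base term: filing date + 25 years → 15 February 2012.
Processing Delay Credit: +587 days → 24 September 2013.
Appellate Stay Credit: +486 days → 23 January 2015.
Response Delay Deduction: −113 days → 2 October 2014.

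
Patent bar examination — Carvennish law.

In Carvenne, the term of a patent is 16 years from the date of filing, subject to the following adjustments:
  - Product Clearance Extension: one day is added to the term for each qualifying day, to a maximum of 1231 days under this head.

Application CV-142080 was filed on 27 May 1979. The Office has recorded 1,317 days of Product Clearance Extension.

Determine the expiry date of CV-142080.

October 9, 1998

Base term: filing date + 16 years → 27 May 1995.
Product Clearance Extension: 1317 days claimed exceeds the 1231-day cap, so +1231 days → 9 October 1998.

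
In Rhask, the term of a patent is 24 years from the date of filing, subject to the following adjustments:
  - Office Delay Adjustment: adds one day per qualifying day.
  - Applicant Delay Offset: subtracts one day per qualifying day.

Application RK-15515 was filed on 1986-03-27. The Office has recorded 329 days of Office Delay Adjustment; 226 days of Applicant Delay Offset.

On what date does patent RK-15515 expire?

2010-07-08

Base term: filing date + 24 years → 27 March 2010.
Office Delay Adjustment: +329 days → 19 February 2011.
Applicant Delay Offset: −226 days → 8 July 2010.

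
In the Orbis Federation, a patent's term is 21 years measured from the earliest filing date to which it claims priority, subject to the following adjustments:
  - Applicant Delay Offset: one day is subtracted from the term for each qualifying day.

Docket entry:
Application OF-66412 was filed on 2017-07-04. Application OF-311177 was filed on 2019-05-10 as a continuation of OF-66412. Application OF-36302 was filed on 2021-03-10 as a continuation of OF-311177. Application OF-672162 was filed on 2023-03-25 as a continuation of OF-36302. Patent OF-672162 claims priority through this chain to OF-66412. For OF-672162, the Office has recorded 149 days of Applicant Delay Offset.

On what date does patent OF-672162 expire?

2038-02-05

Earliest priority filing: 4 July 2017.
Base term: 4 July 2017 + 21 years → 4 July 2038.
Applicant Delay Offset: −149 days → 5 February 2038.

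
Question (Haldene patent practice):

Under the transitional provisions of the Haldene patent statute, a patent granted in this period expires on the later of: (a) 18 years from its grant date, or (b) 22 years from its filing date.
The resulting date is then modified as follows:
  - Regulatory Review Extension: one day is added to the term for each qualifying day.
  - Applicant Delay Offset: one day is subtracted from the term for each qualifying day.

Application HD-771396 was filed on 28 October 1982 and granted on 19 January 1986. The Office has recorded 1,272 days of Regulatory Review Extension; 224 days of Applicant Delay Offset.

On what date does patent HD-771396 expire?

2007-09-11

(a) grant + 18 years → 19 January 2004.
(b) filing + 22 years → 28 October 2004.
Later of the two: 28 October 2004.
Regulatory Review Extension: +1272 days → 22 April 2008.
Applicant Delay Offset: −224 days → 11 September 2007.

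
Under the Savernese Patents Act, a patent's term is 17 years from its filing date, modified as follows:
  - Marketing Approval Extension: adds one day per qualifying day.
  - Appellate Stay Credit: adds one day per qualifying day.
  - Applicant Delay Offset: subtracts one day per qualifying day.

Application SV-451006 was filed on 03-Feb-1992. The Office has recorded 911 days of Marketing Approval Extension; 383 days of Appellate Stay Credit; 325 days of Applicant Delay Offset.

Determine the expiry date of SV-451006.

September 30, 2011

Base term: filing date + 17 years → 3 February 2009.
Marketing Approval Extension: +911 days → 3 August 2011.
Appellate Stay Credit: +383 days → 20 August 2012.
Applicant Delay Offset: −325 days → 30 September 2011.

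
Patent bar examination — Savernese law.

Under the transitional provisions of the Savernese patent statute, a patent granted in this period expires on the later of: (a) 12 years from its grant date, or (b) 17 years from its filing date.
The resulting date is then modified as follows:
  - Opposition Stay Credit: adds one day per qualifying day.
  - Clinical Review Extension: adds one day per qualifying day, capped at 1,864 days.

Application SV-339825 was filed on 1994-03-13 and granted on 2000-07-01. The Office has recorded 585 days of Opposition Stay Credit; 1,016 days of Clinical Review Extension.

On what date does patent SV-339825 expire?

(a) grant + 12 years → 1 July 2012.
(b) filing + 17 years → 13 March 2011.
Later of the two: 1 July 2012.
Opposition Stay Credit: +585 days → 6 February 2014.
Clinical Review Extension: 1016 days (within the 1864-day cap) → +1016 days → 18 November 2016.

2016-11-18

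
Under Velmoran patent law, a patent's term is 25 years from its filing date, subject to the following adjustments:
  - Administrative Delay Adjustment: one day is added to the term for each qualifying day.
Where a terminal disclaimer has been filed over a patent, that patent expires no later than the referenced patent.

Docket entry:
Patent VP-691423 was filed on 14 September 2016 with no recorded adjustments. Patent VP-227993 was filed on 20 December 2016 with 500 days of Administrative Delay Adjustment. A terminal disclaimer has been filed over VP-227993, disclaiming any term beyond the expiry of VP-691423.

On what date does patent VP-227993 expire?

September 14, 2041

Natural term of VP-227993:
  Base: filing + 25 years → 20 December 2041.
  Administrative Delay Adjustment: +500 days → 4 May 2043.
Expiry of referenced patent VP-691423:
  Base: filing + 25 years → 14 September 2041.
Terminal disclaimer: VP-227993 expires on the earlier of 4 May 2043 and 14 September 2041.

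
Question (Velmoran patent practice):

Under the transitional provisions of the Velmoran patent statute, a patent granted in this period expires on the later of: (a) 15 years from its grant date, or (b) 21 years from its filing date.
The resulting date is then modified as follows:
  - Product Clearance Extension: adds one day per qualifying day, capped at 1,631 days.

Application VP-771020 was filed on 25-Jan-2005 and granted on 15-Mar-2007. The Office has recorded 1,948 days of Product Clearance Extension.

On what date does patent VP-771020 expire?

(a) grant + 15 years → 15 March 2022.
(b) filing + 21 years → 25 January 2026.
Later of the two: 25 January 2026.
Product Clearance Extension: 1948 days claimed exceeds the 1631-day cap, so +1631 days → 14 July 2030.

2030-07-14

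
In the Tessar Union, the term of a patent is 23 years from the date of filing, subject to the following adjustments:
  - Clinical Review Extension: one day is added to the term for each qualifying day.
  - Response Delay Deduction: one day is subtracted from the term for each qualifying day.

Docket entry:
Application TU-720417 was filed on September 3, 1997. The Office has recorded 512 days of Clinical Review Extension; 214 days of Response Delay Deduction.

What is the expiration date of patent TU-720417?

June 28, 2021

Base term: filing date + 23 years → 3 September 2020.
Clinical Review Extension: +512 days → 28 January 2022.
Response Delay Deduction: −214 days → 28 June 2021.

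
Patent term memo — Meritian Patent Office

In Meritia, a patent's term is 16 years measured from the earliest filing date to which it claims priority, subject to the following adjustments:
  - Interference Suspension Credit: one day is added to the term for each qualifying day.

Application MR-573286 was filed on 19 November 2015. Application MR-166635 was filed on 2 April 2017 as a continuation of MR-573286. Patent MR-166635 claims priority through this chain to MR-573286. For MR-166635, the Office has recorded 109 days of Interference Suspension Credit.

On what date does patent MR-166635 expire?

Earliest priority filing: 19 November 2015.
Base term: 19 November 2015 + 16 years → 19 November 2031.
Interference Suspension Credit: +109 days → 7 March 2032.

March 7, 2032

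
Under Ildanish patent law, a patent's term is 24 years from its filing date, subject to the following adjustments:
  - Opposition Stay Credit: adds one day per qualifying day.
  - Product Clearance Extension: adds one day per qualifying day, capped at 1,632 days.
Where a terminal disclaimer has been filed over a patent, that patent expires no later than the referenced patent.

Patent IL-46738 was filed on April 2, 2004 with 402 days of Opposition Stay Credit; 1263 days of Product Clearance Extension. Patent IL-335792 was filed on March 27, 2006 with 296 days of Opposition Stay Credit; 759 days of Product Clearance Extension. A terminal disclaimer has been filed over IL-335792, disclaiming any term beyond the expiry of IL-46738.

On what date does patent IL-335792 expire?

2032-10-23

Natural term of IL-335792:
  Base: filing + 24 years → 27 March 2030.
  Opposition Stay Credit: +296 days → 17 January 2031.
  Product Clearance Extension: 759 days (within the 1632-day cap) → +759 days → 14 February 2033.
Expiry of referenced patent IL-46738:
  Base: filing + 24 years → 2 April 2028.
  Opposition Stay Credit: +402 days → 9 May 2029.
  Product Clearance Extension: 1263 days (within the 1632-day cap) → +1263 days → 23 October 2032.
Terminal disclaimer: IL-335792 expires on the earlier of 14 February 2033 and 23 October 2032.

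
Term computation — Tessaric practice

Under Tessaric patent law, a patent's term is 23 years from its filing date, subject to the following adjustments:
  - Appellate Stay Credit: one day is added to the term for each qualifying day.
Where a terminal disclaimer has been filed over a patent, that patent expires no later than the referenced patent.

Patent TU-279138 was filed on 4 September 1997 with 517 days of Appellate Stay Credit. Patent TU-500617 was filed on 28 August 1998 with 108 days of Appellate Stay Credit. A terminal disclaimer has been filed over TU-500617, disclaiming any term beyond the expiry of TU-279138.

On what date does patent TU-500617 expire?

December 14, 2021

Natural term of TU-500617:
  Base: filing + 23 years → 28 August 2021.
  Appellate Stay Credit: +108 days → 14 December 2021.
Expiry of referenced patent TU-279138:
  Base: filing + 23 years → 4 September 2020.
  Appellate Stay Credit: +517 days → 3 February 2022.
Terminal disclaimer: TU-500617 expires on the earlier of 14 December 2021 and 3 February 2022.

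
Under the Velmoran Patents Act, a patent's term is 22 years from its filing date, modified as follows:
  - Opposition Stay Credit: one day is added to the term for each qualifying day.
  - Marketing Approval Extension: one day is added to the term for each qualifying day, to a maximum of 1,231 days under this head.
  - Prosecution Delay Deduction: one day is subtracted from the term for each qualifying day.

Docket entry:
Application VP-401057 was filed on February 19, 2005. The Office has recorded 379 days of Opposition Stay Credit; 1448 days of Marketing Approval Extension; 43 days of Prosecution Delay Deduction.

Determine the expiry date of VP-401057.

Base term: filing date + 22 years → 19 February 2027.
Opposition Stay Credit: +379 days → 4 March 2028.
Marketing Approval Extension: 1448 days claimed exceeds the 1231-day cap, so +1231 days → 18 July 2031.
Prosecution Delay Deduction: −43 days → 5 June 2031.

June 5, 2031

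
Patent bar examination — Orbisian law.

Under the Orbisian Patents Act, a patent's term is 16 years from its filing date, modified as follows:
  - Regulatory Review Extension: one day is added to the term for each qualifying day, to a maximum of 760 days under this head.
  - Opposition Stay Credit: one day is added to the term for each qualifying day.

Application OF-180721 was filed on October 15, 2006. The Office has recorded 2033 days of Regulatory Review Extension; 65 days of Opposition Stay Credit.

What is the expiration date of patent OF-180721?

Base term: filing date + 16 years → 15 October 2022.
Regulatory Review Extension: 2033 days claimed exceeds the 760-day cap, so +760 days → 13 November 2024.
Opposition Stay Credit: +65 days → 17 January 2025.

2025-01-17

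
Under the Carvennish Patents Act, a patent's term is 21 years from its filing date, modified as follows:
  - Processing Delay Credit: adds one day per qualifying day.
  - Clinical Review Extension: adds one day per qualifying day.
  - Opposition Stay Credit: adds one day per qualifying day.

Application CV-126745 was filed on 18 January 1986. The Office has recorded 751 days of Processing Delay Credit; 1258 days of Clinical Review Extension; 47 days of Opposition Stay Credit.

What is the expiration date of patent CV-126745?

Base term: filing date + 21 years → 18 January 2007.
Processing Delay Credit: +751 days → 7 February 2009.
Clinical Review Extension: +1258 days → 19 July 2012.
Opposition Stay Credit: +47 days → 4 September 2012.

September 4, 2012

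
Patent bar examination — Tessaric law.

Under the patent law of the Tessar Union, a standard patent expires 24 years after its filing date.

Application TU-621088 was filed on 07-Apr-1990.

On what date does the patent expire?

2014-04-07

Filing date + 24 years → 7 April 2014.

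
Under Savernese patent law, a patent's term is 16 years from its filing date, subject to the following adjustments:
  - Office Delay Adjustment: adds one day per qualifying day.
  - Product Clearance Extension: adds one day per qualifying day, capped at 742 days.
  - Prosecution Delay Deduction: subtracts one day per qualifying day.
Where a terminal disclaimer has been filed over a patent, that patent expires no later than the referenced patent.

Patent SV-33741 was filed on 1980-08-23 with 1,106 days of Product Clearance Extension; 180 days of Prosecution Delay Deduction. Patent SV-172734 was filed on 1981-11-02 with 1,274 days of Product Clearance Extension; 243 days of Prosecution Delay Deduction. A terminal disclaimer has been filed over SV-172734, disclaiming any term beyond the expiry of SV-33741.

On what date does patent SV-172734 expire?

March 8, 1998

Natural term of SV-172734:
  Base: filing + 16 years → 2 November 1997.
  Product Clearance Extension: 1274 days claimed exceeds the 742-day cap, so +742 days → 14 November 1999.
  Prosecution Delay Deduction: −243 days → 16 March 1999.
Expiry of referenced patent SV-33741:
  Base: filing + 16 years → 23 August 1996.
  Product Clearance Extension: 1106 days claimed exceeds the 742-day cap, so +742 days → 4 September 1998.
  Prosecution Delay Deduction: −180 days → 8 March 1998.
Terminal disclaimer: SV-172734 expires on the earlier of 16 March 1999 and 8 March 1998.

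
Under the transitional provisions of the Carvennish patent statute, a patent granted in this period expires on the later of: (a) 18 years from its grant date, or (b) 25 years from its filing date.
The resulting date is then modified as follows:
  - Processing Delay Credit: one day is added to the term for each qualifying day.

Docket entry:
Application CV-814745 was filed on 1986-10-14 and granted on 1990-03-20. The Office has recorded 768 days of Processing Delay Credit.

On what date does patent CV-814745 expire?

2013-11-20

(a) grant + 18 years → 20 March 2008.
(b) filing + 25 years → 14 October 2011.
Later of the two: 14 October 2011.
Processing Delay Credit: +768 days → 20 November 2013.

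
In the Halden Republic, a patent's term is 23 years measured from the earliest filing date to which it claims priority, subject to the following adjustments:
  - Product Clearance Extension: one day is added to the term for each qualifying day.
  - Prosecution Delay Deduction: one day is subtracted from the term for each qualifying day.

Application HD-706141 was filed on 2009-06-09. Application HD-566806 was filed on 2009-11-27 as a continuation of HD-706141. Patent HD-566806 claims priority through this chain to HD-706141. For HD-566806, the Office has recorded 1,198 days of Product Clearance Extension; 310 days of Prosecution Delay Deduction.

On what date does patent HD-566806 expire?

Earliest priority filing: 9 June 2009.
Base term: 9 June 2009 + 23 years → 9 June 2032.
Product Clearance Extension: +1198 days → 20 September 2035.
Prosecution Delay Deduction: −310 days → 14 November 2034.

2034-11-14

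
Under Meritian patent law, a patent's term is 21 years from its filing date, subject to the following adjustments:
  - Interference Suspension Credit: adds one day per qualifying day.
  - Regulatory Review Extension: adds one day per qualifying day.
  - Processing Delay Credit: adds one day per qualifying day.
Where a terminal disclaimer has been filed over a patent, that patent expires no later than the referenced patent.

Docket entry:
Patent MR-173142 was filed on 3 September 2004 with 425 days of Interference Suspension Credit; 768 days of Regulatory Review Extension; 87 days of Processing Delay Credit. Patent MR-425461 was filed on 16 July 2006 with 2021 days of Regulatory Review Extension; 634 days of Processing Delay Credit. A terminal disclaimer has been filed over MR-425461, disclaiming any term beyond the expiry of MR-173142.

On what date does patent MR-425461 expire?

Natural term of MR-425461:
  Base: filing + 21 years → 16 July 2027.
  Regulatory Review Extension: +2021 days → 26 January 2033.
  Processing Delay Credit: +634 days → 22 October 2034.
Expiry of referenced patent MR-173142:
  Base: filing + 21 years → 3 September 2025.
  Interference Suspension Credit: +425 days → 2 November 2026.
  Regulatory Review Extension: +768 days → 9 December 2028.
  Processing Delay Credit: +87 days → 6 March 2029.
Terminal disclaimer: MR-425461 expires on the earlier of 22 October 2034 and 6 March 2029.

March 6, 2029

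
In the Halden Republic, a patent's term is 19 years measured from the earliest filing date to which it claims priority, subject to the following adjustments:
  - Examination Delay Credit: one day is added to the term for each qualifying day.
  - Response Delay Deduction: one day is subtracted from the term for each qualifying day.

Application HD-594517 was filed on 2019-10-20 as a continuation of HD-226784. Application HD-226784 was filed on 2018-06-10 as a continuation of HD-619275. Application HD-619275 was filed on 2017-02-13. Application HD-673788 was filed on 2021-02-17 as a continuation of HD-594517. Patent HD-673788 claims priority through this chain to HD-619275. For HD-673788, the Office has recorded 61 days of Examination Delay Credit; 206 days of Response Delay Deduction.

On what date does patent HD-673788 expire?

Earliest priority filing: 13 February 2017.
Base term: 13 February 2017 + 19 years → 13 February 2036.
Examination Delay Credit: +61 days → 14 April 2036.
Response Delay Deduction: −206 days → 21 September 2035.

2035-09-21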